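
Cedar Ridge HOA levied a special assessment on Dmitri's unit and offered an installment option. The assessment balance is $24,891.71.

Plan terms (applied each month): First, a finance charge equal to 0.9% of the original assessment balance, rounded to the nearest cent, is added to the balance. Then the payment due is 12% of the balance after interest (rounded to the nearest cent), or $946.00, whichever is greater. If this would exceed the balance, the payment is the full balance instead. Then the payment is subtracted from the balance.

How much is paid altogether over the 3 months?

$8,077.50

# | Opening | Interest | Payment | End bal
1 | $24,891.71 | $224.03 | $3,013.89 | $22,101.85
2 | $22,101.85 | $224.03 | $2,679.11 | $19,646.77
3 | $19,646.77 | $224.03 | $2,384.50 | $17,486.30
Total paid: $8,077.50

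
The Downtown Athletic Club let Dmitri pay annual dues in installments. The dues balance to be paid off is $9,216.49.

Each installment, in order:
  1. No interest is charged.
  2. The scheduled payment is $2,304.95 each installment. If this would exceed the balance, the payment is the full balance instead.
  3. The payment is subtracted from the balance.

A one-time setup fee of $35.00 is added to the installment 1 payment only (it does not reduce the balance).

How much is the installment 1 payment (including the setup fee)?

$2,339.95

# | Opening | Payment | Fee | End bal
1 | $9,216.49 | $2,304.95 | $35.00 | $6,911.54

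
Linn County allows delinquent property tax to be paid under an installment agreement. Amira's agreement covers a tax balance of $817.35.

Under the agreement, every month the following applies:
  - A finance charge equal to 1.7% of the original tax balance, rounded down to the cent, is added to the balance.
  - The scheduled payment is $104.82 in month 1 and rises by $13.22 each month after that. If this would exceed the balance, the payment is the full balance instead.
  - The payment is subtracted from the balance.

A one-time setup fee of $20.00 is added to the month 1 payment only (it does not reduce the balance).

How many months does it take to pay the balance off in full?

7

Month 1: opening $817.35; interest $13.89 → $831.24; payment $104.82 (+ $20.00 fee); balance $726.42
Month 2: opening $726.42; interest $13.89 → $740.31; payment $118.04; balance $622.27
Month 3: opening $622.27; interest $13.89 → $636.16; payment $131.26; balance $504.90
Month 4: opening $504.90; interest $13.89 → $518.79; payment $144.48; balance $374.31
Month 5: opening $374.31; interest $13.89 → $388.20; payment $157.70; balance $230.50
Month 6: opening $230.50; interest $13.89 → $244.39; payment $170.92; balance $73.47
Month 7: opening $73.47; interest $13.89 → $87.36; payment $87.36; balance $0.00
Balance reaches $0.00 in month 7.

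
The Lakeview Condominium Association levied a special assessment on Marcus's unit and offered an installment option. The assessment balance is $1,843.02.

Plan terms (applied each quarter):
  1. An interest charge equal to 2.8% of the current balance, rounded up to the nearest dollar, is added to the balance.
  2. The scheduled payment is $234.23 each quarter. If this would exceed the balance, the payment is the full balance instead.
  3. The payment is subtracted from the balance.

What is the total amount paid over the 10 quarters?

$2,116.02

Quarter 1: $1,843.02 +$52.00 interest = $1,895.02; pay $234.23 → $1,660.79
Quarter 2: $1,660.79 +$47.00 interest = $1,707.79; pay $234.23 → $1,473.56
Quarter 3: $1,473.56 +$42.00 interest = $1,515.56; pay $234.23 → $1,281.33
Quarter 4: $1,281.33 +$36.00 interest = $1,317.33; pay $234.23 → $1,083.10
Quarter 5: $1,083.10 +$31.00 interest = $1,114.10; pay $234.23 → $879.87
Quarter 6: $879.87 +$25.00 interest = $904.87; pay $234.23 → $670.64
Quarter 7: $670.64 +$19.00 interest = $689.64; pay $234.23 → $455.41
Quarter 8: $455.41 +$13.00 interest = $468.41; pay $234.23 → $234.18
Quarter 9: $234.18 +$7.00 interest = $241.18; pay $234.23 → $6.95
Quarter 10: $6.95 +$1.00 interest = $7.95; pay $7.95 → $0.00
Total paid: $2,116.02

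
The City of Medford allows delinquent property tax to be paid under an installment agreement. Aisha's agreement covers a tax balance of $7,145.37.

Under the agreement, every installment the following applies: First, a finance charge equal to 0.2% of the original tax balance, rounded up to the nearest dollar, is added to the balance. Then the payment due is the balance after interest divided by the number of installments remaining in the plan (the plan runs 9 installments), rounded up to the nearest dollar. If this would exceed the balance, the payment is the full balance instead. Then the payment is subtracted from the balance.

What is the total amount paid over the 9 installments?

$7,280.37

Installment 1: opening $7,145.37; interest $15.00 → $7,160.37; payment $796.00; balance $6,364.37
Installment 2: opening $6,364.37; interest $15.00 → $6,379.37; payment $798.00; balance $5,581.37
Installment 3: opening $5,581.37; interest $15.00 → $5,596.37; payment $800.00; balance $4,796.37
Installment 4: opening $4,796.37; interest $15.00 → $4,811.37; payment $802.00; balance $4,009.37
Installment 5: opening $4,009.37; interest $15.00 → $4,024.37; payment $805.00; balance $3,219.37
Installment 6: opening $3,219.37; interest $15.00 → $3,234.37; payment $809.00; balance $2,425.37
Installment 7: opening $2,425.37; interest $15.00 → $2,440.37; payment $814.00; balance $1,626.37
Installment 8: opening $1,626.37; interest $15.00 → $1,641.37; payment $821.00; balance $820.37
Installment 9: opening $820.37; interest $15.00 → $835.37; payment $835.37; balance $0.00
Total paid: $7,280.37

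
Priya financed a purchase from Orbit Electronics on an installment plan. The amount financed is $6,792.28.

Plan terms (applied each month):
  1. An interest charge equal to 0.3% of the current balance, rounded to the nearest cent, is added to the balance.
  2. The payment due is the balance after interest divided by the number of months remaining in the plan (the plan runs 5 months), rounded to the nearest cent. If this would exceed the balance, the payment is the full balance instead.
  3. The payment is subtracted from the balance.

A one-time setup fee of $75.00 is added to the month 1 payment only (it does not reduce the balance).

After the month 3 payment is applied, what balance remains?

Month 1: opening $6,792.28; interest $20.38 → $6,812.66; payment $1,362.53 (+ $75.00 fee); balance $5,450.13
Month 2: opening $5,450.13; interest $16.35 → $5,466.48; payment $1,366.62; balance $4,099.86
Month 3: opening $4,099.86; interest $12.30 → $4,112.16; payment $1,370.72; balance $2,741.44

$2,741.44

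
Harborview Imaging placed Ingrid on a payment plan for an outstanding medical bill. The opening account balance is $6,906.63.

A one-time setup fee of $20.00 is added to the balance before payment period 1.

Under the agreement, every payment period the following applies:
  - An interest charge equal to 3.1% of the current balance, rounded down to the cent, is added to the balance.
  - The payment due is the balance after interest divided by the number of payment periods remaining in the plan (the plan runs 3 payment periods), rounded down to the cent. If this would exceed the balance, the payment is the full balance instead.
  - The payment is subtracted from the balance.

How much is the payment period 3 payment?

$2,530.32

Payment period 1: opening $6,926.63; interest $214.72 → $7,141.35; payment $2,380.45; balance $4,760.90
Payment period 2: opening $4,760.90; interest $147.58 → $4,908.48; payment $2,454.24; balance $2,454.24
Payment period 3: opening $2,454.24; interest $76.08 → $2,530.32; payment $2,530.32; balance $0.00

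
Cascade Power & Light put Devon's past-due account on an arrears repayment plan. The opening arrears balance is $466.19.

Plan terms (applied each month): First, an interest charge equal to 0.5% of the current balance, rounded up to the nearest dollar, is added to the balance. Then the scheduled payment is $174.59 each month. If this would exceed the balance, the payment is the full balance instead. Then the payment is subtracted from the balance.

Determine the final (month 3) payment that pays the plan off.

Month 1: opening $466.19; interest $3.00 → $469.19; payment $174.59; balance $294.60
Month 2: opening $294.60; interest $2.00 → $296.60; payment $174.59; balance $122.01
Month 3: opening $122.01; interest $1.00 → $123.01; payment $123.01; balance $0.00

$123.01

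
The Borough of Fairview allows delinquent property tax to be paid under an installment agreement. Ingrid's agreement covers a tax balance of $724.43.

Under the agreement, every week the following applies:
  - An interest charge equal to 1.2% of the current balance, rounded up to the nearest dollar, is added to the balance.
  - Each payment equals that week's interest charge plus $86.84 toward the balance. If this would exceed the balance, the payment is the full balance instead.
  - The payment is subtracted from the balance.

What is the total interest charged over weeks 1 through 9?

Week 1: $724.43 +$9.00 interest = $733.43; pay $95.84 → $637.59
Week 2: $637.59 +$8.00 interest = $645.59; pay $94.84 → $550.75
Week 3: $550.75 +$7.00 interest = $557.75; pay $93.84 → $463.91
Week 4: $463.91 +$6.00 interest = $469.91; pay $92.84 → $377.07
Week 5: $377.07 +$5.00 interest = $382.07; pay $91.84 → $290.23
Week 6: $290.23 +$4.00 interest = $294.23; pay $90.84 → $203.39
Week 7: $203.39 +$3.00 interest = $206.39; pay $89.84 → $116.55
Week 8: $116.55 +$2.00 interest = $118.55; pay $88.84 → $29.71
Week 9: $29.71 +$1.00 interest = $30.71; pay $30.71 → $0.00
Total interest: $9.00 + $8.00 + $7.00 + $6.00 + $5.00 + $4.00 + $3.00 + $2.00 + $1.00 = $45.00

$45.00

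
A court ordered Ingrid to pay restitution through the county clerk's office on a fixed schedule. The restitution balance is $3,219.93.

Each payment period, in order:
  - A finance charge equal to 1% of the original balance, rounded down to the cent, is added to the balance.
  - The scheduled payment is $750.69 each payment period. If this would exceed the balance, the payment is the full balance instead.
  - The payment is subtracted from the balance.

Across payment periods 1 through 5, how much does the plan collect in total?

$3,380.88

# | Opening | Interest | Payment | End bal
1 | $3,219.93 | $32.19 | $750.69 | $2,501.43
2 | $2,501.43 | $32.19 | $750.69 | $1,782.93
3 | $1,782.93 | $32.19 | $750.69 | $1,064.43
4 | $1,064.43 | $32.19 | $750.69 | $345.93
5 | $345.93 | $32.19 | $378.12 | $0.00
Total paid: $3,380.88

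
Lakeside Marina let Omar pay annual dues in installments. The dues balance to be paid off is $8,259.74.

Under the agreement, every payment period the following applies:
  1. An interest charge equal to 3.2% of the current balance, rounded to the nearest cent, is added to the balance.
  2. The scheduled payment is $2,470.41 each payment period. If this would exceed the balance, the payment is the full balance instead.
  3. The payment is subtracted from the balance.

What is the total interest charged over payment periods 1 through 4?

# | Opening | Interest | Payment | End bal
1 | $8,259.74 | $264.31 | $2,470.41 | $6,053.64
2 | $6,053.64 | $193.72 | $2,470.41 | $3,776.95
3 | $3,776.95 | $120.86 | $2,470.41 | $1,427.40
4 | $1,427.40 | $45.68 | $1,473.08 | $0.00
Total interest: $264.31 + $193.72 + $120.86 + $45.68 = $624.57

$624.57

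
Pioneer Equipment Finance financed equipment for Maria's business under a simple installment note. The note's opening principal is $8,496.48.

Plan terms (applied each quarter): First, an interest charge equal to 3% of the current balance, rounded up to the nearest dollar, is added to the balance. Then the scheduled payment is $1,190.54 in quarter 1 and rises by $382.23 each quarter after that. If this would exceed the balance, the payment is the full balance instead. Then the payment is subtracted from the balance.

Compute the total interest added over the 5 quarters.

$871.00

Quarter 1: opening $8,496.48; interest $255.00 → $8,751.48; payment $1,190.54; balance $7,560.94
Quarter 2: opening $7,560.94; interest $227.00 → $7,787.94; payment $1,572.77; balance $6,215.17
Quarter 3: opening $6,215.17; interest $187.00 → $6,402.17; payment $1,955.00; balance $4,447.17
Quarter 4: opening $4,447.17; interest $134.00 → $4,581.17; payment $2,337.23; balance $2,243.94
Quarter 5: opening $2,243.94; interest $68.00 → $2,311.94; payment $2,311.94; balance $0.00
Total interest: $255.00 + $227.00 + $187.00 + $134.00 + $68.00 = $871.00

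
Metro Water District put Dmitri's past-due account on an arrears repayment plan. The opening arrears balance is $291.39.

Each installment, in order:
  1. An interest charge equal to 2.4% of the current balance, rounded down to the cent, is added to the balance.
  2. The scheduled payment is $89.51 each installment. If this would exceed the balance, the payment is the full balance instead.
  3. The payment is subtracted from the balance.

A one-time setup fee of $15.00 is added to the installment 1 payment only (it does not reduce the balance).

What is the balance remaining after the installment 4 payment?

Installment 1: opening $291.39; interest $6.99 → $298.38; payment $89.51 (+ $15.00 fee); balance $208.87
Installment 2: opening $208.87; interest $5.01 → $213.88; payment $89.51; balance $124.37
Installment 3: opening $124.37; interest $2.98 → $127.35; payment $89.51; balance $37.84
Installment 4: opening $37.84; interest $0.90 → $38.74; payment $38.74; balance $0.00

$0.00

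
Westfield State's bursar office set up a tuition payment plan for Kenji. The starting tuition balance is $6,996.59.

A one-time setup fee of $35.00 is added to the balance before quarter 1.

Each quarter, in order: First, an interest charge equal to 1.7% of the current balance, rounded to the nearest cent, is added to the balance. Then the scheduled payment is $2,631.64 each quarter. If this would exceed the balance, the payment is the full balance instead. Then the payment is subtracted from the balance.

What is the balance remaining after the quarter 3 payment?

$0.00

Quarter 1: opening $7,031.59; interest $119.54 → $7,151.13; payment $2,631.64; balance $4,519.49
Quarter 2: opening $4,519.49; interest $76.83 → $4,596.32; payment $2,631.64; balance $1,964.68
Quarter 3: opening $1,964.68; interest $33.40 → $1,998.08; payment $1,998.08; balance $0.00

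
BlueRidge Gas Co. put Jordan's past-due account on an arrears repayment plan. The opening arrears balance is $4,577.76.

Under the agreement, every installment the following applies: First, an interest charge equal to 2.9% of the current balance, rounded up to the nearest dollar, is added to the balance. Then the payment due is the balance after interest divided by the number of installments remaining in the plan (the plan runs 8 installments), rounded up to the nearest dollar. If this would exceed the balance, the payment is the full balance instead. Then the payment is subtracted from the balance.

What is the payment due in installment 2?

Installment 1: $4,577.76 +$133.00 interest = $4,710.76; pay $589.00 → $4,121.76
Installment 2: $4,121.76 +$120.00 interest = $4,241.76; pay $606.00 → $3,635.76

$606.00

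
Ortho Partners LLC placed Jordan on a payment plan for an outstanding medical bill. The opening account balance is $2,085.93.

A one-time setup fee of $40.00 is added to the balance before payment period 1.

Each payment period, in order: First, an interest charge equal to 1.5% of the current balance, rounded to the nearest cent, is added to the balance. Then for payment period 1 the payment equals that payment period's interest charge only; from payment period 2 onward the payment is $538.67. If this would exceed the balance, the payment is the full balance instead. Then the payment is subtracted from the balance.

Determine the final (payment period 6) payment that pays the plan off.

$53.53

Payment period 1: opening $2,125.93; interest $31.89 → $2,157.82; payment $31.89; balance $2,125.93
Payment period 2: opening $2,125.93; interest $31.89 → $2,157.82; payment $538.67; balance $1,619.15
Payment period 3: opening $1,619.15; interest $24.29 → $1,643.44; payment $538.67; balance $1,104.77
Payment period 4: opening $1,104.77; interest $16.57 → $1,121.34; payment $538.67; balance $582.67
Payment period 5: opening $582.67; interest $8.74 → $591.41; payment $538.67; balance $52.74
Payment period 6: opening $52.74; interest $0.79 → $53.53; payment $53.53; balance $0.00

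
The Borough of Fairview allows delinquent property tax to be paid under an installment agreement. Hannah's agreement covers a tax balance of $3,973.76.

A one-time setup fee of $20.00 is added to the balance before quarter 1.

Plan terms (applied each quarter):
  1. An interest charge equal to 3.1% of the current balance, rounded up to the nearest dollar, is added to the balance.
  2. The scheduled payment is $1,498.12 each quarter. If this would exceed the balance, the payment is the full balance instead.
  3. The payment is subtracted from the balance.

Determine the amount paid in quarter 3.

Quarter 1: opening $3,993.76; interest $124.00 → $4,117.76; payment $1,498.12; balance $2,619.64
Quarter 2: opening $2,619.64; interest $82.00 → $2,701.64; payment $1,498.12; balance $1,203.52
Quarter 3: opening $1,203.52; interest $38.00 → $1,241.52; payment $1,241.52; balance $0.00

$1,241.52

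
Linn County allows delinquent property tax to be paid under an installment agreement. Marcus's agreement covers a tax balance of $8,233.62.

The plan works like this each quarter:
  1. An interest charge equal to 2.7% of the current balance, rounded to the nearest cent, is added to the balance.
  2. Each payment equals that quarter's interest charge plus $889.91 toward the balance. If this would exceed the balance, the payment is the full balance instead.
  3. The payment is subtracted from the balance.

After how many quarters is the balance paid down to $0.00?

10

Quarter 1: opening $8,233.62; interest $222.31 → $8,455.93; payment $1,112.22; balance $7,343.71
Quarter 2: opening $7,343.71; interest $198.28 → $7,541.99; payment $1,088.19; balance $6,453.80
Quarter 3: opening $6,453.80; interest $174.25 → $6,628.05; payment $1,064.16; balance $5,563.89
Quarter 4: opening $5,563.89; interest $150.23 → $5,714.12; payment $1,040.14; balance $4,673.98
Quarter 5: opening $4,673.98; interest $126.20 → $4,800.18; payment $1,016.11; balance $3,784.07
Quarter 6: opening $3,784.07; interest $102.17 → $3,886.24; payment $992.08; balance $2,894.16
Quarter 7: opening $2,894.16; interest $78.14 → $2,972.30; payment $968.05; balance $2,004.25
Quarter 8: opening $2,004.25; interest $54.11 → $2,058.36; payment $944.02; balance $1,114.34
Quarter 9: opening $1,114.34; interest $30.09 → $1,144.43; payment $920.00; balance $224.43
Quarter 10: opening $224.43; interest $6.06 → $230.49; payment $230.49; balance $0.00
Balance reaches $0.00 in quarter 10.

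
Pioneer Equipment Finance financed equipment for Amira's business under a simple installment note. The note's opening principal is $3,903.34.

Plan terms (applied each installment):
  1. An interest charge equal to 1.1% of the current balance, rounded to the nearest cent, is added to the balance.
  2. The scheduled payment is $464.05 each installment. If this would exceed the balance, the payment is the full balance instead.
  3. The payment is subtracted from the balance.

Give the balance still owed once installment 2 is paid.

Installment 1: opening $3,903.34; interest $42.94 → $3,946.28; payment $464.05; balance $3,482.23
Installment 2: opening $3,482.23; interest $38.30 → $3,520.53; payment $464.05; balance $3,056.48

$3,056.48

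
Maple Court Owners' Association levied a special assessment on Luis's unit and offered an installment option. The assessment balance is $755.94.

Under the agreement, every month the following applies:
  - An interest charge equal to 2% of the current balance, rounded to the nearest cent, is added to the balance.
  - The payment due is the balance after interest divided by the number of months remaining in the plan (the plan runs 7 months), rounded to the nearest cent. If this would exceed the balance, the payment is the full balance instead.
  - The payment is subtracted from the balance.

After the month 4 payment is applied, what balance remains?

$350.68

# | Opening | Interest | Payment | End bal
1 | $755.94 | $15.12 | $110.15 | $660.91
2 | $660.91 | $13.22 | $112.36 | $561.77
3 | $561.77 | $11.24 | $114.60 | $458.41
4 | $458.41 | $9.17 | $116.90 | $350.68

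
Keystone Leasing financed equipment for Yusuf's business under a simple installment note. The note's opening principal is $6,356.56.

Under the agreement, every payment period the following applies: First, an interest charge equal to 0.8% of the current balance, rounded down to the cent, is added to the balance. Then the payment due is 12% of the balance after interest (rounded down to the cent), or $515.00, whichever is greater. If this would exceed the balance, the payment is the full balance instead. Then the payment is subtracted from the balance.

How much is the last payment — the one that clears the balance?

Payment period 1: $6,356.56 +$50.85 interest = $6,407.41; pay $768.88 → $5,638.53
Payment period 2: $5,638.53 +$45.10 interest = $5,683.63; pay $682.03 → $5,001.60
Payment period 3: $5,001.60 +$40.01 interest = $5,041.61; pay $604.99 → $4,436.62
Payment period 4: $4,436.62 +$35.49 interest = $4,472.11; pay $536.65 → $3,935.46
Payment period 5: $3,935.46 +$31.48 interest = $3,966.94; pay $515.00 → $3,451.94
Payment period 6: $3,451.94 +$27.61 interest = $3,479.55; pay $515.00 → $2,964.55
Payment period 7: $2,964.55 +$23.71 interest = $2,988.26; pay $515.00 → $2,473.26
Payment period 8: $2,473.26 +$19.78 interest = $2,493.04; pay $515.00 → $1,978.04
Payment period 9: $1,978.04 +$15.82 interest = $1,993.86; pay $515.00 → $1,478.86
Payment period 10: $1,478.86 +$11.83 interest = $1,490.69; pay $515.00 → $975.69
Payment period 11: $975.69 +$7.80 interest = $983.49; pay $515.00 → $468.49
Payment period 12: $468.49 +$3.74 interest = $472.23; pay $472.23 → $0.00

$472.23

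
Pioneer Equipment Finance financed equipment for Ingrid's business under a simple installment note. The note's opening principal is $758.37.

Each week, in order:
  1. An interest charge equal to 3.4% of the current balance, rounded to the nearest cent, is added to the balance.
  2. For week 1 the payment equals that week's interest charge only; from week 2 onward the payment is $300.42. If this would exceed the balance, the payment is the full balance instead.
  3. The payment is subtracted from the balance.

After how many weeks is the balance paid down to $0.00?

Week 1: $758.37 +$25.78 interest = $784.15; pay $25.78 → $758.37
Week 2: $758.37 +$25.78 interest = $784.15; pay $300.42 → $483.73
Week 3: $483.73 +$16.45 interest = $500.18; pay $300.42 → $199.76
Week 4: $199.76 +$6.79 interest = $206.55; pay $206.55 → $0.00
Balance reaches $0.00 in week 4.

4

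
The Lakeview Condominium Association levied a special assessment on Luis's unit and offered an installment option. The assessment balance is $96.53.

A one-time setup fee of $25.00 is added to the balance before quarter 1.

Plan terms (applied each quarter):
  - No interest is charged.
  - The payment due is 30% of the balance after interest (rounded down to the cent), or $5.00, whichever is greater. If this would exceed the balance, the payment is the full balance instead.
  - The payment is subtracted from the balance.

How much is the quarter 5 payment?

$8.75

Quarter 1: $121.53 − $36.45 → $85.08
Quarter 2: $85.08 − $25.52 → $59.56
Quarter 3: $59.56 − $17.86 → $41.70
Quarter 4: $41.70 − $12.51 → $29.19
Quarter 5: $29.19 − $8.75 → $20.44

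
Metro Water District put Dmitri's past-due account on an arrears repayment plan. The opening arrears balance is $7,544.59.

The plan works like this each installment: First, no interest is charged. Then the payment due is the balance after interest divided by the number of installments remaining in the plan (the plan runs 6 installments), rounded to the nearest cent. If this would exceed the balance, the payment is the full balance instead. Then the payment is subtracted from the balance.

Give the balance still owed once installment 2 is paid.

Installment 1: opening $7,544.59; payment $1,257.43; balance $6,287.16
Installment 2: opening $6,287.16; payment $1,257.43; balance $5,029.73

$5,029.73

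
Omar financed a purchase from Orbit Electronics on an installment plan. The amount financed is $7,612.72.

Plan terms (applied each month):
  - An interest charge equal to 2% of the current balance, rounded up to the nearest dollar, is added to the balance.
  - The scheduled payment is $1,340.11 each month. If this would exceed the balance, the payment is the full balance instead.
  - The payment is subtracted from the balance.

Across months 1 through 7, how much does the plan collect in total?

# | Opening | Interest | Payment | End bal
1 | $7,612.72 | $153.00 | $1,340.11 | $6,425.61
2 | $6,425.61 | $129.00 | $1,340.11 | $5,214.50
3 | $5,214.50 | $105.00 | $1,340.11 | $3,979.39
4 | $3,979.39 | $80.00 | $1,340.11 | $2,719.28
5 | $2,719.28 | $55.00 | $1,340.11 | $1,434.17
6 | $1,434.17 | $29.00 | $1,340.11 | $123.06
7 | $123.06 | $3.00 | $126.06 | $0.00
Total paid: $8,166.72

$8,166.72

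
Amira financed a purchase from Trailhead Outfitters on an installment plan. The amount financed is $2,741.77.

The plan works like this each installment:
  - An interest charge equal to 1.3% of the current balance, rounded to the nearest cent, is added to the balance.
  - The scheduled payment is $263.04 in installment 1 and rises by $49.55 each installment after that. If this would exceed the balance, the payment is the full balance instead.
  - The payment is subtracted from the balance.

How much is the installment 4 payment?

Installment 1: $2,741.77 +$35.64 interest = $2,777.41; pay $263.04 → $2,514.37
Installment 2: $2,514.37 +$32.69 interest = $2,547.06; pay $312.59 → $2,234.47
Installment 3: $2,234.47 +$29.05 interest = $2,263.52; pay $362.14 → $1,901.38
Installment 4: $1,901.38 +$24.72 interest = $1,926.10; pay $411.69 → $1,514.41

$411.69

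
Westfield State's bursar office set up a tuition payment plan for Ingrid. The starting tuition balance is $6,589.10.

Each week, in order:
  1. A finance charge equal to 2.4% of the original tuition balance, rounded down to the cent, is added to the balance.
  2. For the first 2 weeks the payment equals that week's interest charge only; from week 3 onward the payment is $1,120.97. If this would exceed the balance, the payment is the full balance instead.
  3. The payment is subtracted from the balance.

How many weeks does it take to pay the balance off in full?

Week 1: $6,589.10 +$158.13 interest = $6,747.23; pay $158.13 → $6,589.10
Week 2: $6,589.10 +$158.13 interest = $6,747.23; pay $158.13 → $6,589.10
Week 3: $6,589.10 +$158.13 interest = $6,747.23; pay $1,120.97 → $5,626.26
Week 4: $5,626.26 +$158.13 interest = $5,784.39; pay $1,120.97 → $4,663.42
Week 5: $4,663.42 +$158.13 interest = $4,821.55; pay $1,120.97 → $3,700.58
Week 6: $3,700.58 +$158.13 interest = $3,858.71; pay $1,120.97 → $2,737.74
Week 7: $2,737.74 +$158.13 interest = $2,895.87; pay $1,120.97 → $1,774.90
Week 8: $1,774.90 +$158.13 interest = $1,933.03; pay $1,120.97 → $812.06
Week 9: $812.06 +$158.13 interest = $970.19; pay $970.19 → $0.00
Balance reaches $0.00 in week 9.

9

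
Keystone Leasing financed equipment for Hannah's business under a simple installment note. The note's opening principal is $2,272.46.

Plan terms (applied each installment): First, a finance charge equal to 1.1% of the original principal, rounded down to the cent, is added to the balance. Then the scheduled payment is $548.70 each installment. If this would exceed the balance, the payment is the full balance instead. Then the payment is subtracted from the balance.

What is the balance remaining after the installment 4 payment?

Installment 1: opening $2,272.46; interest $24.99 → $2,297.45; payment $548.70; balance $1,748.75
Installment 2: opening $1,748.75; interest $24.99 → $1,773.74; payment $548.70; balance $1,225.04
Installment 3: opening $1,225.04; interest $24.99 → $1,250.03; payment $548.70; balance $701.33
Installment 4: opening $701.33; interest $24.99 → $726.32; payment $548.70; balance $177.62

$177.62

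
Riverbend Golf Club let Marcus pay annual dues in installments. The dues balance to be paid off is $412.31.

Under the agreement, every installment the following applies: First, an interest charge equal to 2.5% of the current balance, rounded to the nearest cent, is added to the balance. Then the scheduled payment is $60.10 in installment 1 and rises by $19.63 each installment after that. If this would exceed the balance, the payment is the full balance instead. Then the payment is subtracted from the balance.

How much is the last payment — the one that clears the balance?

$87.93

# | Opening | Interest | Payment | End bal
1 | $412.31 | $10.31 | $60.10 | $362.52
2 | $362.52 | $9.06 | $79.73 | $291.85
3 | $291.85 | $7.30 | $99.36 | $199.79
4 | $199.79 | $4.99 | $118.99 | $85.79
5 | $85.79 | $2.14 | $87.93 | $0.00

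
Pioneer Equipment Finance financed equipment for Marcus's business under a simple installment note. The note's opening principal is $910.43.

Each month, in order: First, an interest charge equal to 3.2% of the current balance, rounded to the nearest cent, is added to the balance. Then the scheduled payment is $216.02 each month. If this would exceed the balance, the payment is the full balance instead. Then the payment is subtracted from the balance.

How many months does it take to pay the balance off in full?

Month 1: opening $910.43; interest $29.13 → $939.56; payment $216.02; balance $723.54
Month 2: opening $723.54; interest $23.15 → $746.69; payment $216.02; balance $530.67
Month 3: opening $530.67; interest $16.98 → $547.65; payment $216.02; balance $331.63
Month 4: opening $331.63; interest $10.61 → $342.24; payment $216.02; balance $126.22
Month 5: opening $126.22; interest $4.04 → $130.26; payment $130.26; balance $0.00
Balance reaches $0.00 in month 5.

5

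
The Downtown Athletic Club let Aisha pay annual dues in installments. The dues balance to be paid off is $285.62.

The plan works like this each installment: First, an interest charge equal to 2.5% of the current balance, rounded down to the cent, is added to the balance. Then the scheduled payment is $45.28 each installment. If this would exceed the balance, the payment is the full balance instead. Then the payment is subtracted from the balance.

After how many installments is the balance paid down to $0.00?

7

Installment 1: $285.62 +$7.14 interest = $292.76; pay $45.28 → $247.48
Installment 2: $247.48 +$6.18 interest = $253.66; pay $45.28 → $208.38
Installment 3: $208.38 +$5.20 interest = $213.58; pay $45.28 → $168.30
Installment 4: $168.30 +$4.20 interest = $172.50; pay $45.28 → $127.22
Installment 5: $127.22 +$3.18 interest = $130.40; pay $45.28 → $85.12
Installment 6: $85.12 +$2.12 interest = $87.24; pay $45.28 → $41.96
Installment 7: $41.96 +$1.04 interest = $43.00; pay $43.00 → $0.00
Balance reaches $0.00 in installment 7.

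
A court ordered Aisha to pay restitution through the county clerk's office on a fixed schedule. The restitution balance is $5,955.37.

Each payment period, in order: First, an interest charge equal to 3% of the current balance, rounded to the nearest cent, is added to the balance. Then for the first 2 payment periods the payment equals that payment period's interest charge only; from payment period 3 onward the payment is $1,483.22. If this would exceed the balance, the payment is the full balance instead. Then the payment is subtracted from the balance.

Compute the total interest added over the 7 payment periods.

$847.33

Payment period 1: opening $5,955.37; interest $178.66 → $6,134.03; payment $178.66; balance $5,955.37
Payment period 2: opening $5,955.37; interest $178.66 → $6,134.03; payment $178.66; balance $5,955.37
Payment period 3: opening $5,955.37; interest $178.66 → $6,134.03; payment $1,483.22; balance $4,650.81
Payment period 4: opening $4,650.81; interest $139.52 → $4,790.33; payment $1,483.22; balance $3,307.11
Payment period 5: opening $3,307.11; interest $99.21 → $3,406.32; payment $1,483.22; balance $1,923.10
Payment period 6: opening $1,923.10; interest $57.69 → $1,980.79; payment $1,483.22; balance $497.57
Payment period 7: opening $497.57; interest $14.93 → $512.50; payment $512.50; balance $0.00
Total interest: $178.66 + $178.66 + $178.66 + $139.52 + $99.21 + $57.69 + $14.93 = $847.33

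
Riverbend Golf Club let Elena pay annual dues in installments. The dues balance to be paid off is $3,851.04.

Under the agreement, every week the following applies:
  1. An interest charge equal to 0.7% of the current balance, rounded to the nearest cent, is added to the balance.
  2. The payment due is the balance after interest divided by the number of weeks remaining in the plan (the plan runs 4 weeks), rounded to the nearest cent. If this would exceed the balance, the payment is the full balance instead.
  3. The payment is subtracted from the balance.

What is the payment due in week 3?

Week 1: opening $3,851.04; interest $26.96 → $3,878.00; payment $969.50; balance $2,908.50
Week 2: opening $2,908.50; interest $20.36 → $2,928.86; payment $976.29; balance $1,952.57
Week 3: opening $1,952.57; interest $13.67 → $1,966.24; payment $983.12; balance $983.12

$983.12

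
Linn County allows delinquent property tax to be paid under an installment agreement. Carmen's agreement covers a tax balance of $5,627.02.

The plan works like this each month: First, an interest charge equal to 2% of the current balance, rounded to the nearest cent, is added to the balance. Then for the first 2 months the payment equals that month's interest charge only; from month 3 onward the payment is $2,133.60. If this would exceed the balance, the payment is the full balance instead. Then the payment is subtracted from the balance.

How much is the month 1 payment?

$112.54

# | Opening | Interest | Payment | End bal
1 | $5,627.02 | $112.54 | $112.54 | $5,627.02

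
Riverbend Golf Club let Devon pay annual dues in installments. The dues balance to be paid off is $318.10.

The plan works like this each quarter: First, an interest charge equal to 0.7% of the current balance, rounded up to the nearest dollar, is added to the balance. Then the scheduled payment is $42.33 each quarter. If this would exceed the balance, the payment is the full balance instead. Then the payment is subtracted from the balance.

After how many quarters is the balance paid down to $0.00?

Quarter 1: $318.10 +$3.00 interest = $321.10; pay $42.33 → $278.77
Quarter 2: $278.77 +$2.00 interest = $280.77; pay $42.33 → $238.44
Quarter 3: $238.44 +$2.00 interest = $240.44; pay $42.33 → $198.11
Quarter 4: $198.11 +$2.00 interest = $200.11; pay $42.33 → $157.78
Quarter 5: $157.78 +$2.00 interest = $159.78; pay $42.33 → $117.45
Quarter 6: $117.45 +$1.00 interest = $118.45; pay $42.33 → $76.12
Quarter 7: $76.12 +$1.00 interest = $77.12; pay $42.33 → $34.79
Quarter 8: $34.79 +$1.00 interest = $35.79; pay $35.79 → $0.00
Balance reaches $0.00 in quarter 8.

8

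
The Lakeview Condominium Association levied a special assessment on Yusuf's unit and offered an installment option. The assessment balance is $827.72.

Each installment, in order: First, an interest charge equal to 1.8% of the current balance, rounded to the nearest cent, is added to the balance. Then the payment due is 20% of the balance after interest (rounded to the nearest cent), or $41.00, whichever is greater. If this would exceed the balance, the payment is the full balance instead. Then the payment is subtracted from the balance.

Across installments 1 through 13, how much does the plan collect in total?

$899.81

Installment 1: opening $827.72; interest $14.90 → $842.62; payment $168.52; balance $674.10
Installment 2: opening $674.10; interest $12.13 → $686.23; payment $137.25; balance $548.98
Installment 3: opening $548.98; interest $9.88 → $558.86; payment $111.77; balance $447.09
Installment 4: opening $447.09; interest $8.05 → $455.14; payment $91.03; balance $364.11
Installment 5: opening $364.11; interest $6.55 → $370.66; payment $74.13; balance $296.53
Installment 6: opening $296.53; interest $5.34 → $301.87; payment $60.37; balance $241.50
Installment 7: opening $241.50; interest $4.35 → $245.85; payment $49.17; balance $196.68
Installment 8: opening $196.68; interest $3.54 → $200.22; payment $41.00; balance $159.22
Installment 9: opening $159.22; interest $2.87 → $162.09; payment $41.00; balance $121.09
Installment 10: opening $121.09; interest $2.18 → $123.27; payment $41.00; balance $82.27
Installment 11: opening $82.27; interest $1.48 → $83.75; payment $41.00; balance $42.75
Installment 12: opening $42.75; interest $0.77 → $43.52; payment $41.00; balance $2.52
Installment 13: opening $2.52; interest $0.05 → $2.57; payment $2.57; balance $0.00
Total paid: $899.81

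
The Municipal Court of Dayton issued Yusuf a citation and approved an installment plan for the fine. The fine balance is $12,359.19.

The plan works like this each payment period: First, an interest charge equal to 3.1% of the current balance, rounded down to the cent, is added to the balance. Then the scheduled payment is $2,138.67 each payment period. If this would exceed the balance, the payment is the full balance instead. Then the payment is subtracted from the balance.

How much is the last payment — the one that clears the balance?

Payment period 1: opening $12,359.19; interest $383.13 → $12,742.32; payment $2,138.67; balance $10,603.65
Payment period 2: opening $10,603.65; interest $328.71 → $10,932.36; payment $2,138.67; balance $8,793.69
Payment period 3: opening $8,793.69; interest $272.60 → $9,066.29; payment $2,138.67; balance $6,927.62
Payment period 4: opening $6,927.62; interest $214.75 → $7,142.37; payment $2,138.67; balance $5,003.70
Payment period 5: opening $5,003.70; interest $155.11 → $5,158.81; payment $2,138.67; balance $3,020.14
Payment period 6: opening $3,020.14; interest $93.62 → $3,113.76; payment $2,138.67; balance $975.09
Payment period 7: opening $975.09; interest $30.22 → $1,005.31; payment $1,005.31; balance $0.00

$1,005.31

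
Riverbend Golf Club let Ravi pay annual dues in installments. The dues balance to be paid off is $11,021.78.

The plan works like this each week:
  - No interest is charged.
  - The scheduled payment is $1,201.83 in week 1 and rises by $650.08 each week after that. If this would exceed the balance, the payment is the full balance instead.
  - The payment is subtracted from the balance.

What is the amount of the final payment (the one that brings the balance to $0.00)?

Week 1: opening $11,021.78; payment $1,201.83; balance $9,819.95
Week 2: opening $9,819.95; payment $1,851.91; balance $7,968.04
Week 3: opening $7,968.04; payment $2,501.99; balance $5,466.05
Week 4: opening $5,466.05; payment $3,152.07; balance $2,313.98
Week 5: opening $2,313.98; payment $2,313.98; balance $0.00

$2,313.98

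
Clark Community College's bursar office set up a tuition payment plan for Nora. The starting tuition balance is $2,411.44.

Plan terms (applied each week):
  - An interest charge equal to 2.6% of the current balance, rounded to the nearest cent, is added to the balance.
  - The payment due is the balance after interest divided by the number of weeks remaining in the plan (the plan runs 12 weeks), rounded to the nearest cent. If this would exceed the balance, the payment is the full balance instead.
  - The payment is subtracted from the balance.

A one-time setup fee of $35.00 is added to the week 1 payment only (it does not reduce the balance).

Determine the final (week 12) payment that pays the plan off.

# | Opening | Interest | Payment | Fee | End bal
1 | $2,411.44 | $62.70 | $206.18 | $35.00 | $2,267.96
2 | $2,267.96 | $58.97 | $211.54 | — | $2,115.39
3 | $2,115.39 | $55.00 | $217.04 | — | $1,953.35
4 | $1,953.35 | $50.79 | $222.68 | — | $1,781.46
5 | $1,781.46 | $46.32 | $228.47 | — | $1,599.31
6 | $1,599.31 | $41.58 | $234.41 | — | $1,406.48
7 | $1,406.48 | $36.57 | $240.51 | — | $1,202.54
8 | $1,202.54 | $31.27 | $246.76 | — | $987.05
9 | $987.05 | $25.66 | $253.18 | — | $759.53
10 | $759.53 | $19.75 | $259.76 | — | $519.52
11 | $519.52 | $13.51 | $266.52 | — | $266.51
12 | $266.51 | $6.93 | $273.44 | — | $0.00

$273.44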